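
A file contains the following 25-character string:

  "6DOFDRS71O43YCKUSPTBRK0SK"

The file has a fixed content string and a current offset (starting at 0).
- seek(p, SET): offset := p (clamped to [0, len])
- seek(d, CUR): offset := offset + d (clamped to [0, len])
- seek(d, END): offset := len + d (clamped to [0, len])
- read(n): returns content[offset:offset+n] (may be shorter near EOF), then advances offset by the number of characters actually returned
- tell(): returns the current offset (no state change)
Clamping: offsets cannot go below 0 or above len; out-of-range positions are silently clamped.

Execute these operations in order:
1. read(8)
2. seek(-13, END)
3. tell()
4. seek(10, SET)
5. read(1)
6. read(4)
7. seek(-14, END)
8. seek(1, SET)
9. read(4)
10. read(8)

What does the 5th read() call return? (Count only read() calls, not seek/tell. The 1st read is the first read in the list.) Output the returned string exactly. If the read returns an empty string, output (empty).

Answer: RS71O43Y

Derivation:
After 1 (read(8)): returned '6DOFDRS7', offset=8
After 2 (seek(-13, END)): offset=12
After 3 (tell()): offset=12
After 4 (seek(10, SET)): offset=10
After 5 (read(1)): returned '4', offset=11
After 6 (read(4)): returned '3YCK', offset=15
After 7 (seek(-14, END)): offset=11
After 8 (seek(1, SET)): offset=1
After 9 (read(4)): returned 'DOFD', offset=5
After 10 (read(8)): returned 'RS71O43Y', offset=13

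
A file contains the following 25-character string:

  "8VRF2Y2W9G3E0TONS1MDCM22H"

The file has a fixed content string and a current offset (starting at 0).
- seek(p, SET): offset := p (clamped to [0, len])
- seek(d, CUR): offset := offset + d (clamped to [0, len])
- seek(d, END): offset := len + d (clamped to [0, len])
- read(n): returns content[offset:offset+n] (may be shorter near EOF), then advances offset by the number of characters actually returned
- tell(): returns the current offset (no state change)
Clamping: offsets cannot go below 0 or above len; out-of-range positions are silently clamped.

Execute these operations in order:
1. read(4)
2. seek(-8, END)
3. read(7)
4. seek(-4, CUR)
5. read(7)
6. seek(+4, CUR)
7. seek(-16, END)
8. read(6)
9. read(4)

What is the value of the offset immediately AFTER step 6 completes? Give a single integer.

Answer: 25

Derivation:
After 1 (read(4)): returned '8VRF', offset=4
After 2 (seek(-8, END)): offset=17
After 3 (read(7)): returned '1MDCM22', offset=24
After 4 (seek(-4, CUR)): offset=20
After 5 (read(7)): returned 'CM22H', offset=25
After 6 (seek(+4, CUR)): offset=25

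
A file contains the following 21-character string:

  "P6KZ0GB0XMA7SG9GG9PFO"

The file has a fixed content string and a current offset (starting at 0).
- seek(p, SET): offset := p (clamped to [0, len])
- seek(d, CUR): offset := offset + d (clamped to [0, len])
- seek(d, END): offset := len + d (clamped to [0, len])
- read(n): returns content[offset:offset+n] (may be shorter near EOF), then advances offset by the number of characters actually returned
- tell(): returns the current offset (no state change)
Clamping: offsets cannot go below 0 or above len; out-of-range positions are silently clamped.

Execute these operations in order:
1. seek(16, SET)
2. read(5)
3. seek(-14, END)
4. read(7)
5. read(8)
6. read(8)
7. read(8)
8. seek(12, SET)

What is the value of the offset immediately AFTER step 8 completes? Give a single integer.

After 1 (seek(16, SET)): offset=16
After 2 (read(5)): returned 'G9PFO', offset=21
After 3 (seek(-14, END)): offset=7
After 4 (read(7)): returned '0XMA7SG', offset=14
After 5 (read(8)): returned '9GG9PFO', offset=21
After 6 (read(8)): returned '', offset=21
After 7 (read(8)): returned '', offset=21
After 8 (seek(12, SET)): offset=12

Answer: 12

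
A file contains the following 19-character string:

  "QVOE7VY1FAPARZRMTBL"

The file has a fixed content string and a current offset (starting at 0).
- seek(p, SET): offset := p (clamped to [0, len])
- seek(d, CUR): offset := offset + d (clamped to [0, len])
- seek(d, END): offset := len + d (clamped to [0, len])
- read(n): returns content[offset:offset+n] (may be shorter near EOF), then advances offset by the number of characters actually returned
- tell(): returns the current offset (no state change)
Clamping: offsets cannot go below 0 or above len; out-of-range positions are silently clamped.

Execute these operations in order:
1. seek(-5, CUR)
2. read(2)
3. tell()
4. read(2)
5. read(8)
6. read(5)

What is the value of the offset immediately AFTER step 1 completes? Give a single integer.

After 1 (seek(-5, CUR)): offset=0

Answer: 0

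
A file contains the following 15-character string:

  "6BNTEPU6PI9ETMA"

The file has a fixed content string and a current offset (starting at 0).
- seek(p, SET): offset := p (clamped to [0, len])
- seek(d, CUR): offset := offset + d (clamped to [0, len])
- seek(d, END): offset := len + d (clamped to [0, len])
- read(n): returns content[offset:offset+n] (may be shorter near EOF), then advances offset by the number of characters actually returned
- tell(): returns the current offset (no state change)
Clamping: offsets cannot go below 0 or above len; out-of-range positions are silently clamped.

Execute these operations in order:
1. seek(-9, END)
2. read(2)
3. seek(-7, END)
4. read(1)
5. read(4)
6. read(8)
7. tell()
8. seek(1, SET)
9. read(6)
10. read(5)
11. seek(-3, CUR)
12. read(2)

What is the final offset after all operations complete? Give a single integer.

After 1 (seek(-9, END)): offset=6
After 2 (read(2)): returned 'U6', offset=8
After 3 (seek(-7, END)): offset=8
After 4 (read(1)): returned 'P', offset=9
After 5 (read(4)): returned 'I9ET', offset=13
After 6 (read(8)): returned 'MA', offset=15
After 7 (tell()): offset=15
After 8 (seek(1, SET)): offset=1
After 9 (read(6)): returned 'BNTEPU', offset=7
After 10 (read(5)): returned '6PI9E', offset=12
After 11 (seek(-3, CUR)): offset=9
After 12 (read(2)): returned 'I9', offset=11

Answer: 11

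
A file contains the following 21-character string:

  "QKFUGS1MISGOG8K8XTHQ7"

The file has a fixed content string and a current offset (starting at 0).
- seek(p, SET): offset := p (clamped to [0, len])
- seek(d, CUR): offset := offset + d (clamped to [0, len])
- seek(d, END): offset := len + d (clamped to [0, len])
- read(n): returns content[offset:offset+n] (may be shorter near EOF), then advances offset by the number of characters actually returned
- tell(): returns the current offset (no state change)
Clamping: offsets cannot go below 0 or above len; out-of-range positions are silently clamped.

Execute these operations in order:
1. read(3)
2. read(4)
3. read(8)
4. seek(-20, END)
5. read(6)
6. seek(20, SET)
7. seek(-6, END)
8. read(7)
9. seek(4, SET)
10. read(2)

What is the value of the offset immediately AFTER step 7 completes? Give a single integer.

Answer: 15

Derivation:
After 1 (read(3)): returned 'QKF', offset=3
After 2 (read(4)): returned 'UGS1', offset=7
After 3 (read(8)): returned 'MISGOG8K', offset=15
After 4 (seek(-20, END)): offset=1
After 5 (read(6)): returned 'KFUGS1', offset=7
After 6 (seek(20, SET)): offset=20
After 7 (seek(-6, END)): offset=15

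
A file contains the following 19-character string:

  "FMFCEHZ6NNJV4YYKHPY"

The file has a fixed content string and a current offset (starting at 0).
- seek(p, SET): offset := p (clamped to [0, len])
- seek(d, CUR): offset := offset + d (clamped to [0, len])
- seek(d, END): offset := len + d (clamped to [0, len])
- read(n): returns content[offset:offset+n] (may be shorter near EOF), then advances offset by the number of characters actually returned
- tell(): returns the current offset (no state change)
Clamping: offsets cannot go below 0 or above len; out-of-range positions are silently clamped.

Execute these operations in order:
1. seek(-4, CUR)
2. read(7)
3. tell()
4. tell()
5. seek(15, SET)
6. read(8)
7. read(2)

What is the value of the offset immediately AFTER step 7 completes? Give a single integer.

Answer: 19

Derivation:
After 1 (seek(-4, CUR)): offset=0
After 2 (read(7)): returned 'FMFCEHZ', offset=7
After 3 (tell()): offset=7
After 4 (tell()): offset=7
After 5 (seek(15, SET)): offset=15
After 6 (read(8)): returned 'KHPY', offset=19
After 7 (read(2)): returned '', offset=19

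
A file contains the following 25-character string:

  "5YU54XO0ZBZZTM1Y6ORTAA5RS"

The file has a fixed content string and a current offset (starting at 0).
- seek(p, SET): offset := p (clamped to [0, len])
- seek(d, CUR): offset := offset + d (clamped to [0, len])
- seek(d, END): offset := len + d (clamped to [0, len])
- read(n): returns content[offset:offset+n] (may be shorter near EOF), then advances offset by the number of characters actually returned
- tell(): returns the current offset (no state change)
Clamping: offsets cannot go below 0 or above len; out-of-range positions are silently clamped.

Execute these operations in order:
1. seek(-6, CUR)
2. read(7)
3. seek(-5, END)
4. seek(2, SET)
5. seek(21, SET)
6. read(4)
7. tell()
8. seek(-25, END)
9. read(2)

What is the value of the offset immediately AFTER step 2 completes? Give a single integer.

After 1 (seek(-6, CUR)): offset=0
After 2 (read(7)): returned '5YU54XO', offset=7

Answer: 7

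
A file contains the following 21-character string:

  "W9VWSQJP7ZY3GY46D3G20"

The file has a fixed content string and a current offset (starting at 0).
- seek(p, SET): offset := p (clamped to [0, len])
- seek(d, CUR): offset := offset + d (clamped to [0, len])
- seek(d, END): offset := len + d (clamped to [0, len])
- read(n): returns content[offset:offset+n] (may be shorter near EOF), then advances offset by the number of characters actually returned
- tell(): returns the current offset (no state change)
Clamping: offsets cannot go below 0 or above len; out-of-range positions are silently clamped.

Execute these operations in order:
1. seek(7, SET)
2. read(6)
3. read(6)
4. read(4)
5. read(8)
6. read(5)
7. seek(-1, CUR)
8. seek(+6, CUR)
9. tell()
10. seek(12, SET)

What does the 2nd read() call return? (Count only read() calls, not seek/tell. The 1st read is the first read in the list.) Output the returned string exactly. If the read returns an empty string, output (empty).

After 1 (seek(7, SET)): offset=7
After 2 (read(6)): returned 'P7ZY3G', offset=13
After 3 (read(6)): returned 'Y46D3G', offset=19
After 4 (read(4)): returned '20', offset=21
After 5 (read(8)): returned '', offset=21
After 6 (read(5)): returned '', offset=21
After 7 (seek(-1, CUR)): offset=20
After 8 (seek(+6, CUR)): offset=21
After 9 (tell()): offset=21
After 10 (seek(12, SET)): offset=12

Answer: Y46D3G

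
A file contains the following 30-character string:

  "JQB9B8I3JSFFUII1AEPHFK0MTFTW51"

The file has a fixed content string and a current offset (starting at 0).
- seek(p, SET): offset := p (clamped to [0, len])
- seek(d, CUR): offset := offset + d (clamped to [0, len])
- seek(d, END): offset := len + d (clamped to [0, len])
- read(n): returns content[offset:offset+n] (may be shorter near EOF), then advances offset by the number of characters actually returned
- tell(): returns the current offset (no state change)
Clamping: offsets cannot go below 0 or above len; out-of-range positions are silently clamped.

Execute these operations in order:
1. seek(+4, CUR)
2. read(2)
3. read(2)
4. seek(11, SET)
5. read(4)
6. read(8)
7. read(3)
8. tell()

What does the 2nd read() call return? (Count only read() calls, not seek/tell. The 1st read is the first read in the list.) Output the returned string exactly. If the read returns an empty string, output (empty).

After 1 (seek(+4, CUR)): offset=4
After 2 (read(2)): returned 'B8', offset=6
After 3 (read(2)): returned 'I3', offset=8
After 4 (seek(11, SET)): offset=11
After 5 (read(4)): returned 'FUII', offset=15
After 6 (read(8)): returned '1AEPHFK0', offset=23
After 7 (read(3)): returned 'MTF', offset=26
After 8 (tell()): offset=26

Answer: I3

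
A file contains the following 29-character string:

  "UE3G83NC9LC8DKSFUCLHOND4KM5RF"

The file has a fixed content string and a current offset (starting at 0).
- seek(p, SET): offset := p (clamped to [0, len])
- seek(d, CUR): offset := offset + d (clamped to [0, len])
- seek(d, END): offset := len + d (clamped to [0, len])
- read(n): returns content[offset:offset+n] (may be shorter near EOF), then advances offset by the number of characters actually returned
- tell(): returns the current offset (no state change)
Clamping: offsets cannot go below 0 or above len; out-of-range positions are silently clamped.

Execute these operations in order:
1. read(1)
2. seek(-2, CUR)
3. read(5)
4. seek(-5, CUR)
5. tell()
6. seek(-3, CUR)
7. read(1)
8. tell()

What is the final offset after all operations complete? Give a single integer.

Answer: 1

Derivation:
After 1 (read(1)): returned 'U', offset=1
After 2 (seek(-2, CUR)): offset=0
After 3 (read(5)): returned 'UE3G8', offset=5
After 4 (seek(-5, CUR)): offset=0
After 5 (tell()): offset=0
After 6 (seek(-3, CUR)): offset=0
After 7 (read(1)): returned 'U', offset=1
After 8 (tell()): offset=1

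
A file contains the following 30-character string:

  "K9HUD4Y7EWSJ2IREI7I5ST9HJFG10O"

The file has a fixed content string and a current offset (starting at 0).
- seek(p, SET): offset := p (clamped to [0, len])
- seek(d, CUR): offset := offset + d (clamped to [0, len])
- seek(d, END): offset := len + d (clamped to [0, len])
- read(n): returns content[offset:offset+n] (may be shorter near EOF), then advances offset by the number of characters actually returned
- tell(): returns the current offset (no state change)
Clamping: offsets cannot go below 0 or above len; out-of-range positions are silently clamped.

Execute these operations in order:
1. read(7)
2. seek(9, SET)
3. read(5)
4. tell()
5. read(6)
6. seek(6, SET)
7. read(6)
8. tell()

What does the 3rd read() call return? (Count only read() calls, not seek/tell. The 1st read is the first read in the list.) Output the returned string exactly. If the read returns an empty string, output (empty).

Answer: REI7I5

Derivation:
After 1 (read(7)): returned 'K9HUD4Y', offset=7
After 2 (seek(9, SET)): offset=9
After 3 (read(5)): returned 'WSJ2I', offset=14
After 4 (tell()): offset=14
After 5 (read(6)): returned 'REI7I5', offset=20
After 6 (seek(6, SET)): offset=6
After 7 (read(6)): returned 'Y7EWSJ', offset=12
After 8 (tell()): offset=12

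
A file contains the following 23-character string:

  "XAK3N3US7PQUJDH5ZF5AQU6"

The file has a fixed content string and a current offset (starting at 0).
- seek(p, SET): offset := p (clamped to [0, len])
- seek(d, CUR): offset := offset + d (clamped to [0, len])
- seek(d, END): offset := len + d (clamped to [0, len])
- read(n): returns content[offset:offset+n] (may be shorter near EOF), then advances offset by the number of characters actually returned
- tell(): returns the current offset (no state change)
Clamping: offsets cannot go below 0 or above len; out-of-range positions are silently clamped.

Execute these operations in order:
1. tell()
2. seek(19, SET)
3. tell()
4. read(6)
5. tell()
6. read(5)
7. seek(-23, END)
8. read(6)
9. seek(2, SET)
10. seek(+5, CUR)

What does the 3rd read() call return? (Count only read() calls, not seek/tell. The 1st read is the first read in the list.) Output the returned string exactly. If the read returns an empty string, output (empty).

Answer: XAK3N3

Derivation:
After 1 (tell()): offset=0
After 2 (seek(19, SET)): offset=19
After 3 (tell()): offset=19
After 4 (read(6)): returned 'AQU6', offset=23
After 5 (tell()): offset=23
After 6 (read(5)): returned '', offset=23
After 7 (seek(-23, END)): offset=0
After 8 (read(6)): returned 'XAK3N3', offset=6
After 9 (seek(2, SET)): offset=2
After 10 (seek(+5, CUR)): offset=7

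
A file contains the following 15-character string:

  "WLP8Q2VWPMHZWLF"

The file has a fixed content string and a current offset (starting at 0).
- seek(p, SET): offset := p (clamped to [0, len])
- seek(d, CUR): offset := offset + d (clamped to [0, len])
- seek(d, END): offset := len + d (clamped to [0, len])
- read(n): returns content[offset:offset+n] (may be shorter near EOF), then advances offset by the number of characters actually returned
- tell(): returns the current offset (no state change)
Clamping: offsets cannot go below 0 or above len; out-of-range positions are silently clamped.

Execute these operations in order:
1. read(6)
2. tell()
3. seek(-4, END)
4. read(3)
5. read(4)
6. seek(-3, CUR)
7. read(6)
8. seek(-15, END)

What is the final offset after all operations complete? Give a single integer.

After 1 (read(6)): returned 'WLP8Q2', offset=6
After 2 (tell()): offset=6
After 3 (seek(-4, END)): offset=11
After 4 (read(3)): returned 'ZWL', offset=14
After 5 (read(4)): returned 'F', offset=15
After 6 (seek(-3, CUR)): offset=12
After 7 (read(6)): returned 'WLF', offset=15
After 8 (seek(-15, END)): offset=0

Answer: 0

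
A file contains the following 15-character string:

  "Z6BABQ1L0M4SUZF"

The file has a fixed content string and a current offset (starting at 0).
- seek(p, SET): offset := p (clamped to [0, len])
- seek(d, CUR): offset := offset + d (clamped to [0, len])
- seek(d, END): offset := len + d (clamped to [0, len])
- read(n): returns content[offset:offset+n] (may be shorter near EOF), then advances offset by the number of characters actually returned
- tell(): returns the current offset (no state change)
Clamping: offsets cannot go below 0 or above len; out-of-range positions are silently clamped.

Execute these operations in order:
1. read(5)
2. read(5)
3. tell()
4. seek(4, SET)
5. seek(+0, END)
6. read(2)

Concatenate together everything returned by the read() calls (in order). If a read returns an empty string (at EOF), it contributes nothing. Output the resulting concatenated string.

After 1 (read(5)): returned 'Z6BAB', offset=5
After 2 (read(5)): returned 'Q1L0M', offset=10
After 3 (tell()): offset=10
After 4 (seek(4, SET)): offset=4
After 5 (seek(+0, END)): offset=15
After 6 (read(2)): returned '', offset=15

Answer: Z6BABQ1L0M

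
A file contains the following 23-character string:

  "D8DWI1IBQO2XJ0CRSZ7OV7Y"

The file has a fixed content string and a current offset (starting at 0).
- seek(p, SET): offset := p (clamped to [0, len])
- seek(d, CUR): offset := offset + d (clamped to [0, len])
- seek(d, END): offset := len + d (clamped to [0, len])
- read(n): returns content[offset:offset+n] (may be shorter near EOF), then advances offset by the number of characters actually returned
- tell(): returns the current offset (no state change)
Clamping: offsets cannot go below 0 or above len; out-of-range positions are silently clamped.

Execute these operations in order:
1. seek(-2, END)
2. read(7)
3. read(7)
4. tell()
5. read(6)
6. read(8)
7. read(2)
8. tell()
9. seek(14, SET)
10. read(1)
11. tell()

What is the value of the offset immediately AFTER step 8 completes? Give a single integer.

After 1 (seek(-2, END)): offset=21
After 2 (read(7)): returned '7Y', offset=23
After 3 (read(7)): returned '', offset=23
After 4 (tell()): offset=23
After 5 (read(6)): returned '', offset=23
After 6 (read(8)): returned '', offset=23
After 7 (read(2)): returned '', offset=23
After 8 (tell()): offset=23

Answer: 23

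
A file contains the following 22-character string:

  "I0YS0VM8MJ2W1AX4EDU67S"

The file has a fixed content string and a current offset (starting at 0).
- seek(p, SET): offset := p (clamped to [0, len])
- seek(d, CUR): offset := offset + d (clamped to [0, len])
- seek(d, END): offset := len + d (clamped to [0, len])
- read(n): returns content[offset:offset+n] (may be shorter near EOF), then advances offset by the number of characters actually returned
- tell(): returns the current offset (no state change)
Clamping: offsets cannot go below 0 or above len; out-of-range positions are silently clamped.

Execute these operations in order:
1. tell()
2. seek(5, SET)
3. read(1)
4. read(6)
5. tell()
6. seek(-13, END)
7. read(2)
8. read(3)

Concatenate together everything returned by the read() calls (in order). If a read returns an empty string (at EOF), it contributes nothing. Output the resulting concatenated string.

After 1 (tell()): offset=0
After 2 (seek(5, SET)): offset=5
After 3 (read(1)): returned 'V', offset=6
After 4 (read(6)): returned 'M8MJ2W', offset=12
After 5 (tell()): offset=12
After 6 (seek(-13, END)): offset=9
After 7 (read(2)): returned 'J2', offset=11
After 8 (read(3)): returned 'W1A', offset=14

Answer: VM8MJ2WJ2W1A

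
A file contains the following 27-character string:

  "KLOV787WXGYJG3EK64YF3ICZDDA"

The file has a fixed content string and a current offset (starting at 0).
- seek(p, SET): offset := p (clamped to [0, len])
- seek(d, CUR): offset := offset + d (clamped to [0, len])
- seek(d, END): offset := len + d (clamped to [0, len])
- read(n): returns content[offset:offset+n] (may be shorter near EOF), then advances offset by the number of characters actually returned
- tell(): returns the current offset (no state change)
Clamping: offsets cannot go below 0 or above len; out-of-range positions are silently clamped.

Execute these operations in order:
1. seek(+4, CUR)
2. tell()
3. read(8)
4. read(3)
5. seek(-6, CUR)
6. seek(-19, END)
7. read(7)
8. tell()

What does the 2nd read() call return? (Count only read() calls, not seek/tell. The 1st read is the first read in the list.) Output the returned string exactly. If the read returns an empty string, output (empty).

Answer: G3E

Derivation:
After 1 (seek(+4, CUR)): offset=4
After 2 (tell()): offset=4
After 3 (read(8)): returned '787WXGYJ', offset=12
After 4 (read(3)): returned 'G3E', offset=15
After 5 (seek(-6, CUR)): offset=9
After 6 (seek(-19, END)): offset=8
After 7 (read(7)): returned 'XGYJG3E', offset=15
After 8 (tell()): offset=15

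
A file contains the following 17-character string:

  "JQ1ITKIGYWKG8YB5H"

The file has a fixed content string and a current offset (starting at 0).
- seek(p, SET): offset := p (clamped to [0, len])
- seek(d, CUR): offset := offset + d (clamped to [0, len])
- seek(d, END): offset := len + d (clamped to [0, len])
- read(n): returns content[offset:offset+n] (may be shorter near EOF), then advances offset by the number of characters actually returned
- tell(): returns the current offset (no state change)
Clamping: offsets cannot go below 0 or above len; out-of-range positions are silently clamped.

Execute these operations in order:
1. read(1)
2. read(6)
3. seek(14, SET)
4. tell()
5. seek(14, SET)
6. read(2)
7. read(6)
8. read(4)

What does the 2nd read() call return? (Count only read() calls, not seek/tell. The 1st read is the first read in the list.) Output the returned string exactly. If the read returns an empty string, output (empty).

After 1 (read(1)): returned 'J', offset=1
After 2 (read(6)): returned 'Q1ITKI', offset=7
After 3 (seek(14, SET)): offset=14
After 4 (tell()): offset=14
After 5 (seek(14, SET)): offset=14
After 6 (read(2)): returned 'B5', offset=16
After 7 (read(6)): returned 'H', offset=17
After 8 (read(4)): returned '', offset=17

Answer: Q1ITKI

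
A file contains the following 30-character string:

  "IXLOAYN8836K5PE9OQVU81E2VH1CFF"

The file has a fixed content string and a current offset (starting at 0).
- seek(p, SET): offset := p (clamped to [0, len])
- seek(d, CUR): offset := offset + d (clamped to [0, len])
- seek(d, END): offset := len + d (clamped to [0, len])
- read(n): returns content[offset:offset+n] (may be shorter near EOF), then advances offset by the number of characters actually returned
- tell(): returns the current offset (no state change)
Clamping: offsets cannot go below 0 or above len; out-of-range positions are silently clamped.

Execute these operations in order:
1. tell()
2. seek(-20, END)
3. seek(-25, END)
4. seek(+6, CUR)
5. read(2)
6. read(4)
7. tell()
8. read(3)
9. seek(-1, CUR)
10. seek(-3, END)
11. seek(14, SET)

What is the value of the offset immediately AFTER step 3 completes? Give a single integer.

Answer: 5

Derivation:
After 1 (tell()): offset=0
After 2 (seek(-20, END)): offset=10
After 3 (seek(-25, END)): offset=5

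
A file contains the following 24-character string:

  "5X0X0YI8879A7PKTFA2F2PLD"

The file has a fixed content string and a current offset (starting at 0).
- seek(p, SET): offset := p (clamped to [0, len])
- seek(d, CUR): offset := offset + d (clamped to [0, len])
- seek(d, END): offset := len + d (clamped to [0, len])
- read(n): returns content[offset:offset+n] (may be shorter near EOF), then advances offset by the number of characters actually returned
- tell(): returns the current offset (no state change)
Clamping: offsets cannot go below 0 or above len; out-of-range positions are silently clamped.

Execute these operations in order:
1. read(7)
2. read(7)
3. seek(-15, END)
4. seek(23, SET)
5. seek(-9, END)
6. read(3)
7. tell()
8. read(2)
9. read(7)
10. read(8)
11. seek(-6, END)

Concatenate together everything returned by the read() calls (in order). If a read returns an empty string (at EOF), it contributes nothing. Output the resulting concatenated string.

Answer: 5X0X0YI8879A7PTFA2F2PLD

Derivation:
After 1 (read(7)): returned '5X0X0YI', offset=7
After 2 (read(7)): returned '8879A7P', offset=14
After 3 (seek(-15, END)): offset=9
After 4 (seek(23, SET)): offset=23
After 5 (seek(-9, END)): offset=15
After 6 (read(3)): returned 'TFA', offset=18
After 7 (tell()): offset=18
After 8 (read(2)): returned '2F', offset=20
After 9 (read(7)): returned '2PLD', offset=24
After 10 (read(8)): returned '', offset=24
After 11 (seek(-6, END)): offset=18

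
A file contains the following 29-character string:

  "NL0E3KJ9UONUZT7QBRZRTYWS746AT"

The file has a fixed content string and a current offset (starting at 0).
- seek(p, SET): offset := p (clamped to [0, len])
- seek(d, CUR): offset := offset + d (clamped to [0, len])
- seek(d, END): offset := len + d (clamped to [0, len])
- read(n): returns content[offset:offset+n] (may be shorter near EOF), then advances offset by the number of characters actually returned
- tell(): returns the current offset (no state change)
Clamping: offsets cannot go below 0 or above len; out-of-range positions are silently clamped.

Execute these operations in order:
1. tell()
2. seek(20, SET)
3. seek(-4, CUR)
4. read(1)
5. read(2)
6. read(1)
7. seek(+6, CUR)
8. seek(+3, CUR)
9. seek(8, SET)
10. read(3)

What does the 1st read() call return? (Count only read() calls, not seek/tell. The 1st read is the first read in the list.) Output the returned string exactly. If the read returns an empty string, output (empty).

After 1 (tell()): offset=0
After 2 (seek(20, SET)): offset=20
After 3 (seek(-4, CUR)): offset=16
After 4 (read(1)): returned 'B', offset=17
After 5 (read(2)): returned 'RZ', offset=19
After 6 (read(1)): returned 'R', offset=20
After 7 (seek(+6, CUR)): offset=26
After 8 (seek(+3, CUR)): offset=29
After 9 (seek(8, SET)): offset=8
After 10 (read(3)): returned 'UON', offset=11

Answer: B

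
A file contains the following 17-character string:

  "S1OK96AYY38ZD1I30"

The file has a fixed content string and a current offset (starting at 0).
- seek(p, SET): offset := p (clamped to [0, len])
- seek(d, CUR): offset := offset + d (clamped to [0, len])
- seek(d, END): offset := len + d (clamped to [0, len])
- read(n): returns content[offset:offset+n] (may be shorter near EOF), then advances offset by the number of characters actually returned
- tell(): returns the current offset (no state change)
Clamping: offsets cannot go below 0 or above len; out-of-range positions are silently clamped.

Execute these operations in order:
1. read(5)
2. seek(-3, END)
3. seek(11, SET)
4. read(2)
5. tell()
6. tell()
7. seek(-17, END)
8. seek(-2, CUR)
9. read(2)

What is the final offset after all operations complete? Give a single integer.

After 1 (read(5)): returned 'S1OK9', offset=5
After 2 (seek(-3, END)): offset=14
After 3 (seek(11, SET)): offset=11
After 4 (read(2)): returned 'ZD', offset=13
After 5 (tell()): offset=13
After 6 (tell()): offset=13
After 7 (seek(-17, END)): offset=0
After 8 (seek(-2, CUR)): offset=0
After 9 (read(2)): returned 'S1', offset=2

Answer: 2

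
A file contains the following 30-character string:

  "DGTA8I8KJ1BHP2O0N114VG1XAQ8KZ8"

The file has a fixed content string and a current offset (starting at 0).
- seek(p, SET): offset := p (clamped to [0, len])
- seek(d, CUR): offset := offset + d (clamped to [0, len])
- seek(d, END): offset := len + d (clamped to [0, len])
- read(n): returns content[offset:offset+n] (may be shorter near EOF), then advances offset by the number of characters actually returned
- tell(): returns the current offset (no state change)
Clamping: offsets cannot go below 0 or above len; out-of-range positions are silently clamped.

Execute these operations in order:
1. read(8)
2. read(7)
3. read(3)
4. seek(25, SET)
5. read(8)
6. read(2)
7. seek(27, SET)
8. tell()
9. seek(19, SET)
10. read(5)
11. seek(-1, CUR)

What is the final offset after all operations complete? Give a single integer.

Answer: 23

Derivation:
After 1 (read(8)): returned 'DGTA8I8K', offset=8
After 2 (read(7)): returned 'J1BHP2O', offset=15
After 3 (read(3)): returned '0N1', offset=18
After 4 (seek(25, SET)): offset=25
After 5 (read(8)): returned 'Q8KZ8', offset=30
After 6 (read(2)): returned '', offset=30
After 7 (seek(27, SET)): offset=27
After 8 (tell()): offset=27
After 9 (seek(19, SET)): offset=19
After 10 (read(5)): returned '4VG1X', offset=24
After 11 (seek(-1, CUR)): offset=23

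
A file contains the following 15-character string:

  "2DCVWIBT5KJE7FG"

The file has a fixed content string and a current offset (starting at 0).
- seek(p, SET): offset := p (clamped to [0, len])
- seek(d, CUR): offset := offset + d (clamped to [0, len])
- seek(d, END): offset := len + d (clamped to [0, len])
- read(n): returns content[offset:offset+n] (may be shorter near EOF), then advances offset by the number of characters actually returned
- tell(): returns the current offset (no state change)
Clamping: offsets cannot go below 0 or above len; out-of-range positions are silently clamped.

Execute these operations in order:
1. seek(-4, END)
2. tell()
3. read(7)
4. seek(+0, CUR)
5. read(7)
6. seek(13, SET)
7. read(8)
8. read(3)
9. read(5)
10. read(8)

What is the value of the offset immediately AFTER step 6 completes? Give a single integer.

After 1 (seek(-4, END)): offset=11
After 2 (tell()): offset=11
After 3 (read(7)): returned 'E7FG', offset=15
After 4 (seek(+0, CUR)): offset=15
After 5 (read(7)): returned '', offset=15
After 6 (seek(13, SET)): offset=13

Answer: 13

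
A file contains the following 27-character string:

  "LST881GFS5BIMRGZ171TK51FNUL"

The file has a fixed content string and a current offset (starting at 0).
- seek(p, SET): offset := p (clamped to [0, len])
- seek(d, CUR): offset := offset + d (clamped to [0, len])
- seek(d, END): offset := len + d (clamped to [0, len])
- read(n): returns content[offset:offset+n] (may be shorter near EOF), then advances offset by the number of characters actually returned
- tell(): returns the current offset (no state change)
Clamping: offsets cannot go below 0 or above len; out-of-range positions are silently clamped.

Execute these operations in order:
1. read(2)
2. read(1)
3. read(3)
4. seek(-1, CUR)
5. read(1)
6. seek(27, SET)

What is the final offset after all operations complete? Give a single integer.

Answer: 27

Derivation:
After 1 (read(2)): returned 'LS', offset=2
After 2 (read(1)): returned 'T', offset=3
After 3 (read(3)): returned '881', offset=6
After 4 (seek(-1, CUR)): offset=5
After 5 (read(1)): returned '1', offset=6
After 6 (seek(27, SET)): offset=27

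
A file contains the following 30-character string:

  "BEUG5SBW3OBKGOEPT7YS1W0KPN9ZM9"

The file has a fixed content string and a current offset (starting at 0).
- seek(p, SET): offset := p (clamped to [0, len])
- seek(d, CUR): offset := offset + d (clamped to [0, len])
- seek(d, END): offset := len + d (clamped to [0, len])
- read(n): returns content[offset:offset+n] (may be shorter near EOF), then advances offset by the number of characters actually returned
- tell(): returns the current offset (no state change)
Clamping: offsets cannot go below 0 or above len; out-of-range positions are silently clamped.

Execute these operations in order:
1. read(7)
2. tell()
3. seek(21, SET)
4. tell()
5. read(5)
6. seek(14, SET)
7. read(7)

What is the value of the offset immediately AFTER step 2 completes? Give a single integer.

Answer: 7

Derivation:
After 1 (read(7)): returned 'BEUG5SB', offset=7
After 2 (tell()): offset=7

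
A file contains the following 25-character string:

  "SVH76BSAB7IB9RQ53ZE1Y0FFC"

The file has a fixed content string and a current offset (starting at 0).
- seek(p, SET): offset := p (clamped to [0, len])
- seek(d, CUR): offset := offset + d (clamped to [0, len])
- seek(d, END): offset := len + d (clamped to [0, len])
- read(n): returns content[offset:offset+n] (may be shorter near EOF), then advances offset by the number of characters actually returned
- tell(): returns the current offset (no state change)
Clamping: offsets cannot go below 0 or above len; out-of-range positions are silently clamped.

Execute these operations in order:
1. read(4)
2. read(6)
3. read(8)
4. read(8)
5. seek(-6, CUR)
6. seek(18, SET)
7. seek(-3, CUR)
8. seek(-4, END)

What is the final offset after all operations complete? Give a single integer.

Answer: 21

Derivation:
After 1 (read(4)): returned 'SVH7', offset=4
After 2 (read(6)): returned '6BSAB7', offset=10
After 3 (read(8)): returned 'IB9RQ53Z', offset=18
After 4 (read(8)): returned 'E1Y0FFC', offset=25
After 5 (seek(-6, CUR)): offset=19
After 6 (seek(18, SET)): offset=18
After 7 (seek(-3, CUR)): offset=15
After 8 (seek(-4, END)): offset=21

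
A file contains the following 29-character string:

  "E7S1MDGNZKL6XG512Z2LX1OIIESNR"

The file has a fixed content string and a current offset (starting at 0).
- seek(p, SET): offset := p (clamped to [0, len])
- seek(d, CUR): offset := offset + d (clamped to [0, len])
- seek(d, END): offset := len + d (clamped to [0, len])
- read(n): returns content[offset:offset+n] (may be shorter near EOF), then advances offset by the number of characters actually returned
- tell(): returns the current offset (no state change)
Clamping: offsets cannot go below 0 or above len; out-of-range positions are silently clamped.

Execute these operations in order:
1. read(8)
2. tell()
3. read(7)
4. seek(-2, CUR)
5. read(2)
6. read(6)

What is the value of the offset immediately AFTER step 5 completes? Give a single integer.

After 1 (read(8)): returned 'E7S1MDGN', offset=8
After 2 (tell()): offset=8
After 3 (read(7)): returned 'ZKL6XG5', offset=15
After 4 (seek(-2, CUR)): offset=13
After 5 (read(2)): returned 'G5', offset=15

Answer: 15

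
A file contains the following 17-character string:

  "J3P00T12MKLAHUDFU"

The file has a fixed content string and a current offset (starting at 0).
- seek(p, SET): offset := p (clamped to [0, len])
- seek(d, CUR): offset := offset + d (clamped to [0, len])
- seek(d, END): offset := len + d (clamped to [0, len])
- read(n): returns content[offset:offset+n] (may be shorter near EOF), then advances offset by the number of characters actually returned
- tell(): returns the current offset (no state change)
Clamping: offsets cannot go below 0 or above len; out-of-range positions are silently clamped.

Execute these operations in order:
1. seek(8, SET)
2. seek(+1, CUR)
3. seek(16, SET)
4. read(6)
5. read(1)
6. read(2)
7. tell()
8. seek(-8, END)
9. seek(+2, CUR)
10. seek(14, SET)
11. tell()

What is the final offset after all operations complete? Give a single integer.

After 1 (seek(8, SET)): offset=8
After 2 (seek(+1, CUR)): offset=9
After 3 (seek(16, SET)): offset=16
After 4 (read(6)): returned 'U', offset=17
After 5 (read(1)): returned '', offset=17
After 6 (read(2)): returned '', offset=17
After 7 (tell()): offset=17
After 8 (seek(-8, END)): offset=9
After 9 (seek(+2, CUR)): offset=11
After 10 (seek(14, SET)): offset=14
After 11 (tell()): offset=14

Answer: 14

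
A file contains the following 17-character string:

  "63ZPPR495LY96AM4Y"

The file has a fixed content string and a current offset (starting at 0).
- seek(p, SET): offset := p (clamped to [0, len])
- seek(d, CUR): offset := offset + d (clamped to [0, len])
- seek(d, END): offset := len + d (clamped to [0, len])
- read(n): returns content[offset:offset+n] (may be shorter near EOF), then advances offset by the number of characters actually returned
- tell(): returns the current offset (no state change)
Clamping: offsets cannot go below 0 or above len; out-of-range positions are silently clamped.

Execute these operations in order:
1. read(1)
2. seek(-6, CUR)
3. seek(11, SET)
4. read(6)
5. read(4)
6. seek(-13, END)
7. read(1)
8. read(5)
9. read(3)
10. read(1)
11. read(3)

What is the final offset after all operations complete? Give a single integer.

After 1 (read(1)): returned '6', offset=1
After 2 (seek(-6, CUR)): offset=0
After 3 (seek(11, SET)): offset=11
After 4 (read(6)): returned '96AM4Y', offset=17
After 5 (read(4)): returned '', offset=17
After 6 (seek(-13, END)): offset=4
After 7 (read(1)): returned 'P', offset=5
After 8 (read(5)): returned 'R495L', offset=10
After 9 (read(3)): returned 'Y96', offset=13
After 10 (read(1)): returned 'A', offset=14
After 11 (read(3)): returned 'M4Y', offset=17

Answer: 17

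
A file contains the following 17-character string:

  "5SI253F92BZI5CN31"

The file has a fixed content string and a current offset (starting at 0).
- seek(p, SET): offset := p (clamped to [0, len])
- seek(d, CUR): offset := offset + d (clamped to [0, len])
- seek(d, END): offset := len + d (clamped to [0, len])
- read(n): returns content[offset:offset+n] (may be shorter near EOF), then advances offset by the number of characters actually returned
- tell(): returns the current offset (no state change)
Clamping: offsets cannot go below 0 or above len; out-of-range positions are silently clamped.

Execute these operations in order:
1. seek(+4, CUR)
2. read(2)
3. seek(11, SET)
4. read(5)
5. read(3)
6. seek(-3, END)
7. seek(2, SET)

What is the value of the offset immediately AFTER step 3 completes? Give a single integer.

Answer: 11

Derivation:
After 1 (seek(+4, CUR)): offset=4
After 2 (read(2)): returned '53', offset=6
After 3 (seek(11, SET)): offset=11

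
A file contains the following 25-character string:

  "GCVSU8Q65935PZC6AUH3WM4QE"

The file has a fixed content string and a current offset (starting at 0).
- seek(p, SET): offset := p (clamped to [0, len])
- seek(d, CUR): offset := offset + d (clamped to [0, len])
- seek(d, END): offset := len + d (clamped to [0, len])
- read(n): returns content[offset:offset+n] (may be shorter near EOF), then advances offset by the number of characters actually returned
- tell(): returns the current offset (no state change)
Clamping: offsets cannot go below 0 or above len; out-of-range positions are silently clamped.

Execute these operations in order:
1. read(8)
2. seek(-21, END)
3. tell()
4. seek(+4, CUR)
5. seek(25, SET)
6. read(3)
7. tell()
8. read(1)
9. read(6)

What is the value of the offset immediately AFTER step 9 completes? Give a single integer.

Answer: 25

Derivation:
After 1 (read(8)): returned 'GCVSU8Q6', offset=8
After 2 (seek(-21, END)): offset=4
After 3 (tell()): offset=4
After 4 (seek(+4, CUR)): offset=8
After 5 (seek(25, SET)): offset=25
After 6 (read(3)): returned '', offset=25
After 7 (tell()): offset=25
After 8 (read(1)): returned '', offset=25
After 9 (read(6)): returned '', offset=25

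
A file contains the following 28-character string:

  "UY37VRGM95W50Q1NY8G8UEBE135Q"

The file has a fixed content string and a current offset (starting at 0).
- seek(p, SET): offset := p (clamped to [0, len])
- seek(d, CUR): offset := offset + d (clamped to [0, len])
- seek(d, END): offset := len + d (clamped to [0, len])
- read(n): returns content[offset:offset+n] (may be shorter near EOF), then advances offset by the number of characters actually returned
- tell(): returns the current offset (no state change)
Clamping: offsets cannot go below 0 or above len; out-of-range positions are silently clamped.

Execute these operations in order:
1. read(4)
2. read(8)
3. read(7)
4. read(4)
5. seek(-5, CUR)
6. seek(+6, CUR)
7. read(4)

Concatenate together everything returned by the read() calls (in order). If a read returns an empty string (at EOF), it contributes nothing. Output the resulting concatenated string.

After 1 (read(4)): returned 'UY37', offset=4
After 2 (read(8)): returned 'VRGM95W5', offset=12
After 3 (read(7)): returned '0Q1NY8G', offset=19
After 4 (read(4)): returned '8UEB', offset=23
After 5 (seek(-5, CUR)): offset=18
After 6 (seek(+6, CUR)): offset=24
After 7 (read(4)): returned '135Q', offset=28

Answer: UY37VRGM95W50Q1NY8G8UEB135Q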